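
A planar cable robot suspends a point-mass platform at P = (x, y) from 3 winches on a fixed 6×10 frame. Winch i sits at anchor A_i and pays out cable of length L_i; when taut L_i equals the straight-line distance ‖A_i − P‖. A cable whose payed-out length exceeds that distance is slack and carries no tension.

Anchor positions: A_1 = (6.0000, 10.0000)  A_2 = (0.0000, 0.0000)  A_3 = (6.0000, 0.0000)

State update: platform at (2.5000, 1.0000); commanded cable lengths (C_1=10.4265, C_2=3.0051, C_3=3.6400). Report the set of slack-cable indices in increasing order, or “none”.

1, 2

i=1: geometric 9.6566 vs commanded 10.4265 ⇒ slack
i=2: geometric 2.6926 vs commanded 3.0051 ⇒ slack
i=3: geometric 3.6401 vs commanded 3.6400 ⇒ taut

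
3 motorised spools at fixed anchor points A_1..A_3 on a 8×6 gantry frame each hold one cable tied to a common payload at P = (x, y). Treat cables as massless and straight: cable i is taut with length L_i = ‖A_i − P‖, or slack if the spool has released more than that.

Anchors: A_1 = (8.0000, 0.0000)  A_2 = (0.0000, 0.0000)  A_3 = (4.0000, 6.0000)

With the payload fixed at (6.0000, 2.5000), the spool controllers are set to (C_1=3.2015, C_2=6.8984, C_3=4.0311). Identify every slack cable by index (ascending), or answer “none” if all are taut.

2

cable 1: L_1 = ‖A_1−P‖ = 3.2016;  C_1 = 3.2015 → taut
cable 2: L_2 = ‖A_2−P‖ = 6.5000;  C_2 = 6.8984 → slack
cable 3: L_3 = ‖A_3−P‖ = 4.0311;  C_3 = 4.0311 → taut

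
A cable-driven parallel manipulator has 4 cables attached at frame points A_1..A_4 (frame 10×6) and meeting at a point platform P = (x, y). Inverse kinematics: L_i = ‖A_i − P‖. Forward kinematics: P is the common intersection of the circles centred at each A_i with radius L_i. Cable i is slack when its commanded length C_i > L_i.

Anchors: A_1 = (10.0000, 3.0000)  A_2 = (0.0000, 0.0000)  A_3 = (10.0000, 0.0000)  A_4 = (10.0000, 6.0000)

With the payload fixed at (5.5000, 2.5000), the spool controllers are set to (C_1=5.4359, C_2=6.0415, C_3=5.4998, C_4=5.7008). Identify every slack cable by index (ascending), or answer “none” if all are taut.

1, 3

cable 1: √((4.5000)²+(0.5000)²)=4.5277, C_1=5.4359: slack
cable 2: √((-5.5000)²+(-2.5000)²)=6.0415, C_2=6.0415: taut
cable 3: √((4.5000)²+(-2.5000)²)=5.1478, C_3=5.4998: slack
cable 4: √((4.5000)²+(3.5000)²)=5.7009, C_4=5.7008: taut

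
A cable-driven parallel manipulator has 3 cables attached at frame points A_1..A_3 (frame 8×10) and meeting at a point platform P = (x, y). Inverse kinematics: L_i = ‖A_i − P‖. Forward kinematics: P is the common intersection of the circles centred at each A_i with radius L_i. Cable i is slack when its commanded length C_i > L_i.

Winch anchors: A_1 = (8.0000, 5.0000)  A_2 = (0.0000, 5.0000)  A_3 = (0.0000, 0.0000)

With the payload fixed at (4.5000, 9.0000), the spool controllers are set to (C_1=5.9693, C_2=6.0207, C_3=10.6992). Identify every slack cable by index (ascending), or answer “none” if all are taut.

1, 3

i=1: geometric 5.3151 vs commanded 5.9693 ⇒ slack
i=2: geometric 6.0208 vs commanded 6.0207 ⇒ taut
i=3: geometric 10.0623 vs commanded 10.6992 ⇒ slack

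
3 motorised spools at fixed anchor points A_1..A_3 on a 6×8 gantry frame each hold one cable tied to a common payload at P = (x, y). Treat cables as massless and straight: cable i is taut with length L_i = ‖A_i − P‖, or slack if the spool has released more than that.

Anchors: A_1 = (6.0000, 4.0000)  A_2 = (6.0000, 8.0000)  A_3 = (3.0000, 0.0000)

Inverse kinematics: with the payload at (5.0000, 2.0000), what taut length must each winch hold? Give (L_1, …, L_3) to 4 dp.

(2.2361, 6.0828, 2.8284)

L_1: Δ = A_1−P = (1.0000, 2.0000) → ‖Δ‖ = √5.0000 = 2.2361
L_2: Δ = A_2−P = (1.0000, 6.0000) → ‖Δ‖ = √37.0000 = 6.0828
L_3: Δ = A_3−P = (-2.0000, -2.0000) → ‖Δ‖ = √8.0000 = 2.8284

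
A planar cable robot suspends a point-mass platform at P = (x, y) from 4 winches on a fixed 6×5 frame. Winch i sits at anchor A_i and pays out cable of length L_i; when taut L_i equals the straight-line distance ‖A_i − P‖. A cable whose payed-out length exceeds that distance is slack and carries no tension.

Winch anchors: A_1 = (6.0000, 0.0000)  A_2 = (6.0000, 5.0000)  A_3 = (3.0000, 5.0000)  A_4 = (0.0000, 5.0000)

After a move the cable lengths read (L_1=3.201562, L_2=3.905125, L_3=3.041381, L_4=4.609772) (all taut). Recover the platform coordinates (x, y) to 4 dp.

(3.5000, 2.0000)

each cable: (A_i−P)·(A_i−P) = L_i²; let k_i = ‖A_i‖²−L_i²
k_1 = 36.0000+0.0000−10.2500 = 25.7500
row 1: 0.0000x − 10.0000y = -20.0000  (k_2=45.7500)
row 2: 6.0000x − 10.0000y = 1.0000  (k_3=24.7500)
row 3: 12.0000x − 10.0000y = 22.0000  (k_4=3.7500)
Cramer on rows 1–2 → x = 3.5000, y = 2.0000
check cable 4: ‖A_4−P‖² = 21.2500 ≈ L_4² = 21.2500 ✓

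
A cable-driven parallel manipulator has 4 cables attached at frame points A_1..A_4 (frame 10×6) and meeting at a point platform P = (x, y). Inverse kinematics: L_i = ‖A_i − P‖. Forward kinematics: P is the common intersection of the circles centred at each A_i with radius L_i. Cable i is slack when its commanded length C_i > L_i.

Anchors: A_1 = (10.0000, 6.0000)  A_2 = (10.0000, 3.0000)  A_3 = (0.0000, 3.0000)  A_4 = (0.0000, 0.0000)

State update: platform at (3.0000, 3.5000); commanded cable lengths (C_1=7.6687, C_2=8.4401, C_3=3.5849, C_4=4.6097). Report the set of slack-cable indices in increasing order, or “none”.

cable 1: √((7.0000)²+(2.5000)²)=7.4330, C_1=7.6687: slack
cable 2: √((7.0000)²+(-0.5000)²)=7.0178, C_2=8.4401: slack
cable 3: √((-3.0000)²+(-0.5000)²)=3.0414, C_3=3.5849: slack
cable 4: √((-3.0000)²+(-3.5000)²)=4.6098, C_4=4.6097: taut

1, 2, 3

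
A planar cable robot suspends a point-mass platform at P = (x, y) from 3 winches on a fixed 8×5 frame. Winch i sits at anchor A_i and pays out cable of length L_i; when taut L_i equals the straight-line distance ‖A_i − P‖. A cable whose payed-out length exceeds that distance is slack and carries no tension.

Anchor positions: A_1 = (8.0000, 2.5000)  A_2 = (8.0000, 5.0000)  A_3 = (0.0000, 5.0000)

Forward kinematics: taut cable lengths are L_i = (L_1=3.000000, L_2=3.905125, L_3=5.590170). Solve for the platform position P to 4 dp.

(5.0000, 2.5000)

circle eqns → linear via eq_j − eq_1; set q_j = A_j·A_j − L_j²
q_1 = 64.0000+6.2500−9.0000 = 61.2500
0.0000·x − 5.0000·y = q_1−q_2 = -12.5000
16.0000·x − 5.0000·y = q_1−q_3 = 67.5000
solve first two rows → x=5.0000, y=2.5000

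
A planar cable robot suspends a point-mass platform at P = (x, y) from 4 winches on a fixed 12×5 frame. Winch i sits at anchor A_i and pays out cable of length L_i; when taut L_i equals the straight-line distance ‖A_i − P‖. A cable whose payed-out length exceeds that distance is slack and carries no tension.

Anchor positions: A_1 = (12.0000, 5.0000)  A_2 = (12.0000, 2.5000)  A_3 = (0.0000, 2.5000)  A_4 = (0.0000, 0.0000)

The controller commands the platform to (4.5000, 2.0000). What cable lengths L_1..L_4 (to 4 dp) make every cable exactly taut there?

L_1 = √((12.0000−4.5000)² + (5.0000−2.0000)²) = 8.0777
L_2 = √((12.0000−4.5000)² + (2.5000−2.0000)²) = 7.5166
L_3 = √((0.0000−4.5000)² + (2.5000−2.0000)²) = 4.5277
L_4 = √((0.0000−4.5000)² + (0.0000−2.0000)²) = 4.9244

(8.0777, 7.5166, 4.5277, 4.9244)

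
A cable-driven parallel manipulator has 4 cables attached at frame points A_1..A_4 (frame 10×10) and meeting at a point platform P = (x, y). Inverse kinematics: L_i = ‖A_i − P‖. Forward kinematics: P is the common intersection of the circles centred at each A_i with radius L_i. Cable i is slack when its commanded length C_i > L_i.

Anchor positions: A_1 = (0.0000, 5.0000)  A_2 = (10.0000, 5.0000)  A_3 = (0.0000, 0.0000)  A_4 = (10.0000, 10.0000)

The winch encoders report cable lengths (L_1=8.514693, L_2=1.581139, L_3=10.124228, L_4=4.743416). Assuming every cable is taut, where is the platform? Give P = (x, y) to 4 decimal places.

each cable: (A_i−P)·(A_i−P) = L_i²; let q_i = ‖A_i‖²−L_i²
q_1 = 0.0000+25.0000−72.5000 = -47.5000
row 1: -20.0000x + 0.0000y = -170.0000  (q_2=122.5000)
row 2: 0.0000x + 10.0000y = 55.0000  (q_3=-102.5000)
row 3: -20.0000x − 10.0000y = -225.0000  (q_4=177.5000)
Cramer on rows 1–2 → x = 8.5000, y = 5.5000
check cable 4: ‖A_4−P‖² = 22.5000 ≈ L_4² = 22.5000 ✓

(8.5000, 5.5000)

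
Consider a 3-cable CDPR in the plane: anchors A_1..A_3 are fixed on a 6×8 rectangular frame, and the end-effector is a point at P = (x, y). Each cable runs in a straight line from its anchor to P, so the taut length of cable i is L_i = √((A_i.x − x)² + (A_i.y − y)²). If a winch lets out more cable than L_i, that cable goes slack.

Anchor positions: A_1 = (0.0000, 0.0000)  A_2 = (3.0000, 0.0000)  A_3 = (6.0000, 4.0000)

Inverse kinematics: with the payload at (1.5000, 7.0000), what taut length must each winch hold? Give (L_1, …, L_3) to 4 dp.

(7.1589, 7.1589, 5.4083)

L_1 = √((0.0000−1.5000)² + (0.0000−7.0000)²) = 7.1589
L_2 = √((3.0000−1.5000)² + (0.0000−7.0000)²) = 7.1589
L_3 = √((6.0000−1.5000)² + (4.0000−7.0000)²) = 5.4083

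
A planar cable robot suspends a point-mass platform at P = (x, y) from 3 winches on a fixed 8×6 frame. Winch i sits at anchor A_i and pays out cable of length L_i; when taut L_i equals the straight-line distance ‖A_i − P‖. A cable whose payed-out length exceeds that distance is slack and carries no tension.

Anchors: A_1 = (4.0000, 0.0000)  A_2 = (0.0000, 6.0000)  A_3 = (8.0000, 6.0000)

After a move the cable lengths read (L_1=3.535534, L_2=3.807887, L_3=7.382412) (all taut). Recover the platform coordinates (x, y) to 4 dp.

circle eqns → linear via eq_j − eq_1; set c_j = A_j·A_j − L_j²
c_1 = 16.0000+0.0000−12.5000 = 3.5000
8.0000·x − 12.0000·y = c_1−c_2 = -18.0000
-8.0000·x − 12.0000·y = c_1−c_3 = -42.0000
solve first two rows → x=1.5000, y=2.5000

(1.5000, 2.5000)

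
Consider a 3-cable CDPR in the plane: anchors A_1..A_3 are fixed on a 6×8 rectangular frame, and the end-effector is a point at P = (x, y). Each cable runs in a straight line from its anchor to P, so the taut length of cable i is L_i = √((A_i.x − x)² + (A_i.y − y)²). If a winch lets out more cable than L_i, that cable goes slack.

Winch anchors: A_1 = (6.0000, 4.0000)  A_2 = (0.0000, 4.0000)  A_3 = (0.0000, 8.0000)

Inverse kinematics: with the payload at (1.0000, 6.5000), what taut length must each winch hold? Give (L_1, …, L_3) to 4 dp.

(5.5902, 2.6926, 1.8028)

L_1: Δ = A_1−P = (5.0000, -2.5000) → ‖Δ‖ = √31.2500 = 5.5902
L_2: Δ = A_2−P = (-1.0000, -2.5000) → ‖Δ‖ = √7.2500 = 2.6926
L_3: Δ = A_3−P = (-1.0000, 1.5000) → ‖Δ‖ = √3.2500 = 1.8028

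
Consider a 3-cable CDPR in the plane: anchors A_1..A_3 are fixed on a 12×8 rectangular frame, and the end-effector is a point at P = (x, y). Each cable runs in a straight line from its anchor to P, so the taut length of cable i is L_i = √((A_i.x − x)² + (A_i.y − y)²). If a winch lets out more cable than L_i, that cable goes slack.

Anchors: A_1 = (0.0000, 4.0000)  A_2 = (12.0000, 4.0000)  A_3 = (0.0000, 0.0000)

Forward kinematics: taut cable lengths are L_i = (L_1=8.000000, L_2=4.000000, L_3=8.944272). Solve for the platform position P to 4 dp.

circle eqns → linear via eq_j − eq_1; set c_j = A_j·A_j − L_j²
c_1 = 0.0000+16.0000−64.0000 = -48.0000
-24.0000·x + 0.0000·y = c_1−c_2 = -192.0000
0.0000·x + 8.0000·y = c_1−c_3 = 32.0000
solve first two rows → x=8.0000, y=4.0000

(8.0000, 4.0000)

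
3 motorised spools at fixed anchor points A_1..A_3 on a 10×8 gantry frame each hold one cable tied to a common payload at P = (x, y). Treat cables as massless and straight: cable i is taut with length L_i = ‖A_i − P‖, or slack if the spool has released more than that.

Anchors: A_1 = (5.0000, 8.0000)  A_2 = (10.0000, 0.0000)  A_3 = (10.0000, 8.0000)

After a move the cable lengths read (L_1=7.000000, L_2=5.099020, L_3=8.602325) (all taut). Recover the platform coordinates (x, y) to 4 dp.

circle eqns → linear via eq_j − eq_1; set k_j = A_j·A_j − L_j²
k_1 = 25.0000+64.0000−49.0000 = 40.0000
-10.0000·x + 16.0000·y = k_1−k_2 = -34.0000
-10.0000·x + 0.0000·y = k_1−k_3 = -50.0000
solve first two rows → x=5.0000, y=1.0000

(5.0000, 1.0000)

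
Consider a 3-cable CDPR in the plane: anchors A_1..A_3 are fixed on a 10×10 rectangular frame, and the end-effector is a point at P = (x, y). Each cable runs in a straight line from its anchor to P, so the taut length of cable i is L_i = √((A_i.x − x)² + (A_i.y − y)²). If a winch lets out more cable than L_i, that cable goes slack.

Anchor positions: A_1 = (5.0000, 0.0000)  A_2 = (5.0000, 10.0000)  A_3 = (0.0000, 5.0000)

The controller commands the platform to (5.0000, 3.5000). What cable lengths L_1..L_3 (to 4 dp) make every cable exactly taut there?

cable 1: Δx=0.0000, Δy=-3.5000; L_1 = √(Δx²+Δy²) = 3.5000
cable 2: Δx=0.0000, Δy=6.5000; L_2 = √(Δx²+Δy²) = 6.5000
cable 3: Δx=-5.0000, Δy=1.5000; L_3 = √(Δx²+Δy²) = 5.2202

(3.5000, 6.5000, 5.2202)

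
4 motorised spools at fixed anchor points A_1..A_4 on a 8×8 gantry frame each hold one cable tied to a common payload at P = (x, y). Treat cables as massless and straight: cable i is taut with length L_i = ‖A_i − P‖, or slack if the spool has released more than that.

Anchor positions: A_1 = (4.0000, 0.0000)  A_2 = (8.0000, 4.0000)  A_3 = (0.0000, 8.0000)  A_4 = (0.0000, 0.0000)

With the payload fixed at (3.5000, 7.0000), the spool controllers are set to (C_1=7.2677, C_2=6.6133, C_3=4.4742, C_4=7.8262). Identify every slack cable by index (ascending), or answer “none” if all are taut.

cable 1: L_1 = ‖A_1−P‖ = 7.0178;  C_1 = 7.2677 → slack
cable 2: L_2 = ‖A_2−P‖ = 5.4083;  C_2 = 6.6133 → slack
cable 3: L_3 = ‖A_3−P‖ = 3.6401;  C_3 = 4.4742 → slack
cable 4: L_4 = ‖A_4−P‖ = 7.8262;  C_4 = 7.8262 → taut

1, 2, 3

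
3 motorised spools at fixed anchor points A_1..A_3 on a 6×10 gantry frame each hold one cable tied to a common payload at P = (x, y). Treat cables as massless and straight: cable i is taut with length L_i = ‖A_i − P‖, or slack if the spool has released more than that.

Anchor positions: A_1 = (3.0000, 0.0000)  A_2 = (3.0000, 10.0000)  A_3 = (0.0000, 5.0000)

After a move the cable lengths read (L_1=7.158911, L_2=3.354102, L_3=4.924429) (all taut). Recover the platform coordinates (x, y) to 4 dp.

circle eqns → linear via eq_j − eq_1; set c_j = A_j·A_j − L_j²
c_1 = 9.0000+0.0000−51.2500 = -42.2500
0.0000·x − 20.0000·y = c_1−c_2 = -140.0000
6.0000·x − 10.0000·y = c_1−c_3 = -43.0000
solve first two rows → x=4.5000, y=7.0000

(4.5000, 7.0000)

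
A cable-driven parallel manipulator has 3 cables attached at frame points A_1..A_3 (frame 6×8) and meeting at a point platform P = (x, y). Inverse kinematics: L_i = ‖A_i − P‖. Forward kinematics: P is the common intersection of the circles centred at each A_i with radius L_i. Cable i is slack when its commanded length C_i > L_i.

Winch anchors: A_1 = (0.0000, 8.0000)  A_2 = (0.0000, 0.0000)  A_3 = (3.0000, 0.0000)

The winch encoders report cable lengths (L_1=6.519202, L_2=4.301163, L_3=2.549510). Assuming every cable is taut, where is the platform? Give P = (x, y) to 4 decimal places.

expand ‖A_i−P‖²=L_i² and subtract eq 1 (k_i ≔ ‖A_i‖²−L_i²)
k_1 = 0.0000+64.0000−42.5000 = 21.5000
eq1−eq2 → [0.0000  16.0000]·P = 40.0000
eq1−eq3 → [-6.0000  16.0000]·P = 19.0000
2×2 solve → P = (3.5000, 2.5000)

(3.5000, 2.5000)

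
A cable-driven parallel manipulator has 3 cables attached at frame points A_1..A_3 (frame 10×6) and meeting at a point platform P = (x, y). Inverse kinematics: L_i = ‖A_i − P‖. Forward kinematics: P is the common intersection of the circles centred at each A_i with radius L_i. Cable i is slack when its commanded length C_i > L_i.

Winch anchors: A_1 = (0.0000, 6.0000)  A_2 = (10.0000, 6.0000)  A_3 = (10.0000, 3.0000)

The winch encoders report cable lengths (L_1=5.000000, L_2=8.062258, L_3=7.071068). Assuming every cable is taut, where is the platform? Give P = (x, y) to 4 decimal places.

each cable: (A_i−P)·(A_i−P) = L_i²; let q_i = ‖A_i‖²−L_i²
q_1 = 0.0000+36.0000−25.0000 = 11.0000
row 1: -20.0000x + 0.0000y = -60.0000  (q_2=71.0000)
row 2: -20.0000x + 6.0000y = -48.0000  (q_3=59.0000)
Cramer on rows 1–2 → x = 3.0000, y = 2.0000

(3.0000, 2.0000)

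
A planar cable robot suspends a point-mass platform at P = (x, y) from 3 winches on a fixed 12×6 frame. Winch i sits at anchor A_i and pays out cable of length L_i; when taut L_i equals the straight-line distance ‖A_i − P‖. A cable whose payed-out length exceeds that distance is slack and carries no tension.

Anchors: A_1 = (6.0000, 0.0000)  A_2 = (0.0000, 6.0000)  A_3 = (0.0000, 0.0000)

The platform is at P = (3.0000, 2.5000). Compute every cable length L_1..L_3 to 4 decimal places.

(3.9051, 4.6098, 3.9051)

cable 1: Δx=3.0000, Δy=-2.5000; L_1 = √(Δx²+Δy²) = 3.9051
cable 2: Δx=-3.0000, Δy=3.5000; L_2 = √(Δx²+Δy²) = 4.6098
cable 3: Δx=-3.0000, Δy=-2.5000; L_3 = √(Δx²+Δy²) = 3.9051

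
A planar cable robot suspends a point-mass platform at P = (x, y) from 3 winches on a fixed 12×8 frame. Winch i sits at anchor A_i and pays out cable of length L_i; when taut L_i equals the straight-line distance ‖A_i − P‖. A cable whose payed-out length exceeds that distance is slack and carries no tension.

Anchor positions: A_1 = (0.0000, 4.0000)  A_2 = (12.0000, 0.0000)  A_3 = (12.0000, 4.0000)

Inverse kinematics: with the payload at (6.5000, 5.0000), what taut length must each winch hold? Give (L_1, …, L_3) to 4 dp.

L_1 = √((0.0000−6.5000)² + (4.0000−5.0000)²) = 6.5765
L_2 = √((12.0000−6.5000)² + (0.0000−5.0000)²) = 7.4330
L_3 = √((12.0000−6.5000)² + (4.0000−5.0000)²) = 5.5902

(6.5765, 7.4330, 5.5902)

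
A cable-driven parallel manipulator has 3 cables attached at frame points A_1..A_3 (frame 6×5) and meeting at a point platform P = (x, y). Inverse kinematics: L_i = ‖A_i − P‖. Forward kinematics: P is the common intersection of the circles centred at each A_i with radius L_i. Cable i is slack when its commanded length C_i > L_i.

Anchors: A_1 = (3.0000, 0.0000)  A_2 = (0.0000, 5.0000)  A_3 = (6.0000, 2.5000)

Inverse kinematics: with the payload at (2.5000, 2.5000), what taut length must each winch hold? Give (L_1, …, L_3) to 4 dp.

L_1: Δ = A_1−P = (0.5000, -2.5000) → ‖Δ‖ = √6.5000 = 2.5495
L_2: Δ = A_2−P = (-2.5000, 2.5000) → ‖Δ‖ = √12.5000 = 3.5355
L_3: Δ = A_3−P = (3.5000, 0.0000) → ‖Δ‖ = √12.2500 = 3.5000

(2.5495, 3.5355, 3.5000)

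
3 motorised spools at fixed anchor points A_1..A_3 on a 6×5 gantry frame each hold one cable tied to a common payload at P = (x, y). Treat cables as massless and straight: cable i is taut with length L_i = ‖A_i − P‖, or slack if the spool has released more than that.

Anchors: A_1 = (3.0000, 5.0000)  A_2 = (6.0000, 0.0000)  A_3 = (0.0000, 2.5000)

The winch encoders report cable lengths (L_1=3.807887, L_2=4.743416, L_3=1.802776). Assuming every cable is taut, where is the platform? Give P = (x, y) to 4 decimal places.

(1.5000, 1.5000)

expand ‖A_i−P‖²=L_i² and subtract eq 1 (k_i ≔ ‖A_i‖²−L_i²)
k_1 = 9.0000+25.0000−14.5000 = 19.5000
eq1−eq2 → [-6.0000  10.0000]·P = 6.0000
eq1−eq3 → [6.0000  5.0000]·P = 16.5000
2×2 solve → P = (1.5000, 1.5000)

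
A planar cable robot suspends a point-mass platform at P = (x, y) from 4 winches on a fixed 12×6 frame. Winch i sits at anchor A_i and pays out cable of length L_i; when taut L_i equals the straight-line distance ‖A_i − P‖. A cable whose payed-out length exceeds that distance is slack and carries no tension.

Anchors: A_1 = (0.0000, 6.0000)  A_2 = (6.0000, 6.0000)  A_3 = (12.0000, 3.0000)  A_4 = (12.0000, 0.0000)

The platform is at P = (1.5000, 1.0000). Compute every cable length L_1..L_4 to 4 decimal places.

L_1 = √((0.0000−1.5000)² + (6.0000−1.0000)²) = 5.2202
L_2 = √((6.0000−1.5000)² + (6.0000−1.0000)²) = 6.7268
L_3 = √((12.0000−1.5000)² + (3.0000−1.0000)²) = 10.6888
L_4 = √((12.0000−1.5000)² + (0.0000−1.0000)²) = 10.5475

(5.2202, 6.7268, 10.6888, 10.5475)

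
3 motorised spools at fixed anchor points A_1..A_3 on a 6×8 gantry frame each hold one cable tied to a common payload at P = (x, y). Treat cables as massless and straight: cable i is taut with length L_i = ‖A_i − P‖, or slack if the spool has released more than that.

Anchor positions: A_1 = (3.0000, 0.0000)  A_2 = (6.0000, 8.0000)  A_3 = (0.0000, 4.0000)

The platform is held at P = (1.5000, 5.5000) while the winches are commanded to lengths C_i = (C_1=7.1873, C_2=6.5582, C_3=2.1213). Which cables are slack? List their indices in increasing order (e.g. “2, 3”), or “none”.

1, 2

i=1: geometric 5.7009 vs commanded 7.1873 ⇒ slack
i=2: geometric 5.1478 vs commanded 6.5582 ⇒ slack
i=3: geometric 2.1213 vs commanded 2.1213 ⇒ taut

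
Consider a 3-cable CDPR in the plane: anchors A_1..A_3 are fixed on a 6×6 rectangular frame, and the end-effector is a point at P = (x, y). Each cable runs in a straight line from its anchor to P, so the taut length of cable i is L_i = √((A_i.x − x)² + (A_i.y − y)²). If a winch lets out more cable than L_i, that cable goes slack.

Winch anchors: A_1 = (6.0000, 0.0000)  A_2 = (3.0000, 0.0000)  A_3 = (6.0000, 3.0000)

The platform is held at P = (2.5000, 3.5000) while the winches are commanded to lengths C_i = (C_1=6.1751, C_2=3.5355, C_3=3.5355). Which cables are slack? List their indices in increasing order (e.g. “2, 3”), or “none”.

cable 1: √((3.5000)²+(-3.5000)²)=4.9497, C_1=6.1751: slack
cable 2: √((0.5000)²+(-3.5000)²)=3.5355, C_2=3.5355: taut
cable 3: √((3.5000)²+(-0.5000)²)=3.5355, C_3=3.5355: taut

1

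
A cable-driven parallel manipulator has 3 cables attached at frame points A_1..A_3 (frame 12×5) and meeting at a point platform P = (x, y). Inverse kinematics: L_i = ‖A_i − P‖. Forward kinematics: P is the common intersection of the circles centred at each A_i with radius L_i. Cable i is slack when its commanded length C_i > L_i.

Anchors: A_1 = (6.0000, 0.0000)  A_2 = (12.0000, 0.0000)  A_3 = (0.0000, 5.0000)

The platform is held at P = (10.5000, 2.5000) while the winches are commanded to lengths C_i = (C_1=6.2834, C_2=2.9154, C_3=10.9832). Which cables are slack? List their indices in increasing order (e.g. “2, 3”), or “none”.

1, 3

cable 1: √((-4.5000)²+(-2.5000)²)=5.1478, C_1=6.2834: slack
cable 2: √((1.5000)²+(-2.5000)²)=2.9155, C_2=2.9154: taut
cable 3: √((-10.5000)²+(2.5000)²)=10.7935, C_3=10.9832: slack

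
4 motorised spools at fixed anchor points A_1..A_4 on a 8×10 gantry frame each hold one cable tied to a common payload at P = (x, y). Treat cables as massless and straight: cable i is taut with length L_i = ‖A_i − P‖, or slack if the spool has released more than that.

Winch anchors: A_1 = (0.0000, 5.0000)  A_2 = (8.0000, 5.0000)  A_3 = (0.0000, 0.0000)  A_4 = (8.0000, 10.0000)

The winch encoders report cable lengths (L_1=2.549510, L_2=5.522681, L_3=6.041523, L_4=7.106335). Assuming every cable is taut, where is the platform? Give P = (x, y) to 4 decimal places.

(2.5000, 5.5000)

expand ‖A_i−P‖²=L_i² and subtract eq 1 (q_i ≔ ‖A_i‖²−L_i²)
q_1 = 0.0000+25.0000−6.5000 = 18.5000
eq1−eq2 → [-16.0000  0.0000]·P = -40.0000
eq1−eq3 → [0.0000  10.0000]·P = 55.0000
eq1−eq4 → [-16.0000  -10.0000]·P = -95.0000
2×2 solve → P = (2.5000, 5.5000)
check cable 4: ‖A_4−P‖² = 50.5000 ≈ L_4² = 50.5000 ✓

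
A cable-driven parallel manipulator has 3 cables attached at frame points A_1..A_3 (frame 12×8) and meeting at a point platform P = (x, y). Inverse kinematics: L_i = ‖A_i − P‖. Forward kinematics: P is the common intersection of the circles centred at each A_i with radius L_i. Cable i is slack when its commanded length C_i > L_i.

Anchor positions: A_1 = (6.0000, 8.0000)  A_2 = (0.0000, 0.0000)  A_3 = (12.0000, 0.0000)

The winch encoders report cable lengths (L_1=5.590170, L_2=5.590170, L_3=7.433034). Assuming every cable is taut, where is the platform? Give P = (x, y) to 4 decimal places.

circle eqns → linear via eq_j − eq_1; set q_j = A_j·A_j − L_j²
q_1 = 36.0000+64.0000−31.2500 = 68.7500
12.0000·x + 16.0000·y = q_1−q_2 = 100.0000
-12.0000·x + 16.0000·y = q_1−q_3 = -20.0000
solve first two rows → x=5.0000, y=2.5000

(5.0000, 2.5000)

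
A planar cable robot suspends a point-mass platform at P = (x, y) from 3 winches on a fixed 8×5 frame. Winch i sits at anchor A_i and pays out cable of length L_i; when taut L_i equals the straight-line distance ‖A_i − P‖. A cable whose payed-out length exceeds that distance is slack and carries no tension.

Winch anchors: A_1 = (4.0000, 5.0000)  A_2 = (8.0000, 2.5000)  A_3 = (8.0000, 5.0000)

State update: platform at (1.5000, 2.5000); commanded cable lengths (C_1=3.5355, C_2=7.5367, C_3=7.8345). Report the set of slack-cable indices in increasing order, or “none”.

cable 1: √((2.5000)²+(2.5000)²)=3.5355, C_1=3.5355: taut
cable 2: √((6.5000)²+(0.0000)²)=6.5000, C_2=7.5367: slack
cable 3: √((6.5000)²+(2.5000)²)=6.9642, C_3=7.8345: slack

2, 3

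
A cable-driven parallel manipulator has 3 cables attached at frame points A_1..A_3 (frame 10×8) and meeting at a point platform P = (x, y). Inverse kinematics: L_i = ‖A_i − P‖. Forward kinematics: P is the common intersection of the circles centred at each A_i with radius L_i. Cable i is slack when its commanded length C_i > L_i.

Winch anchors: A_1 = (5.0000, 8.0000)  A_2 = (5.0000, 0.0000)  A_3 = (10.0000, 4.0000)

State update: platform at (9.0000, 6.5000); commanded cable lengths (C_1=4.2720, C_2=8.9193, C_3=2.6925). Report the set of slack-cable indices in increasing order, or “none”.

cable 1: L_1 = ‖A_1−P‖ = 4.2720;  C_1 = 4.2720 → taut
cable 2: L_2 = ‖A_2−P‖ = 7.6322;  C_2 = 8.9193 → slack
cable 3: L_3 = ‖A_3−P‖ = 2.6926;  C_3 = 2.6925 → taut

2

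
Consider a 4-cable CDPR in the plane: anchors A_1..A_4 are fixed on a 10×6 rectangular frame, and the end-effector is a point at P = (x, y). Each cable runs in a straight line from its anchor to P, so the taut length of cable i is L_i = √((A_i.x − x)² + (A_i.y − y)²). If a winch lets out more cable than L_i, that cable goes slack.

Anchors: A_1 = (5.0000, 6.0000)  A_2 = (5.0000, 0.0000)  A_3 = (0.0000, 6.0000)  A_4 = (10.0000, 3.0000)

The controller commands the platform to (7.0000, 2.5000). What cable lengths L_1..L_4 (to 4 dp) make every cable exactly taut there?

L_1 = √((5.0000−7.0000)² + (6.0000−2.5000)²) = 4.0311
L_2 = √((5.0000−7.0000)² + (0.0000−2.5000)²) = 3.2016
L_3 = √((0.0000−7.0000)² + (6.0000−2.5000)²) = 7.8262
L_4 = √((10.0000−7.0000)² + (3.0000−2.5000)²) = 3.0414

(4.0311, 3.2016, 7.8262, 3.0414)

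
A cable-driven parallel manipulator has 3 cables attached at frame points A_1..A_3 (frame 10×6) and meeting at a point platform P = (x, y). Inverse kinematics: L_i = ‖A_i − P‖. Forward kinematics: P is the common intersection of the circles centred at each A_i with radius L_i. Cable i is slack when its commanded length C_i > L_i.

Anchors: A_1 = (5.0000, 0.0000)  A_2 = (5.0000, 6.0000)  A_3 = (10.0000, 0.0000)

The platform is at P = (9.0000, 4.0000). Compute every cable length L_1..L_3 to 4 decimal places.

cable 1: Δx=-4.0000, Δy=-4.0000; L_1 = √(Δx²+Δy²) = 5.6569
cable 2: Δx=-4.0000, Δy=2.0000; L_2 = √(Δx²+Δy²) = 4.4721
cable 3: Δx=1.0000, Δy=-4.0000; L_3 = √(Δx²+Δy²) = 4.1231

(5.6569, 4.4721, 4.1231)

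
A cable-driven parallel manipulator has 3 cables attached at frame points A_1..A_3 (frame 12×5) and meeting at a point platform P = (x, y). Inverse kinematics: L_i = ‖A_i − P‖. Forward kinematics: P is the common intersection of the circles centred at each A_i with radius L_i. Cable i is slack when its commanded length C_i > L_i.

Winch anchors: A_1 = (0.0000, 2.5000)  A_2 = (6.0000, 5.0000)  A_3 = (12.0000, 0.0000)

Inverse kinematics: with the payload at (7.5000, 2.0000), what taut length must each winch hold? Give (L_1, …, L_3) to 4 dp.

L_1: Δ = A_1−P = (-7.5000, 0.5000) → ‖Δ‖ = √56.5000 = 7.5166
L_2: Δ = A_2−P = (-1.5000, 3.0000) → ‖Δ‖ = √11.2500 = 3.3541
L_3: Δ = A_3−P = (4.5000, -2.0000) → ‖Δ‖ = √24.2500 = 4.9244

(7.5166, 3.3541, 4.9244)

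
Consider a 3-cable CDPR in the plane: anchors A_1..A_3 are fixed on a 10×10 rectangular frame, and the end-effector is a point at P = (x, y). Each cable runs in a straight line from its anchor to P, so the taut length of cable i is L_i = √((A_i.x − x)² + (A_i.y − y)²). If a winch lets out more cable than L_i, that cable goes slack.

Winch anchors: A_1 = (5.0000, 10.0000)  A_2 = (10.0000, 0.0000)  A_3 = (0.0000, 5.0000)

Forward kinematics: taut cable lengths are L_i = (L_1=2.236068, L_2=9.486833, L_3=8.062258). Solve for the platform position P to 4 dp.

(7.0000, 9.0000)

each cable: (A_i−P)·(A_i−P) = L_i²; let c_i = ‖A_i‖²−L_i²
c_1 = 25.0000+100.0000−5.0000 = 120.0000
row 1: -10.0000x + 20.0000y = 110.0000  (c_2=10.0000)
row 2: 10.0000x + 10.0000y = 160.0000  (c_3=-40.0000)
Cramer on rows 1–2 → x = 7.0000, y = 9.0000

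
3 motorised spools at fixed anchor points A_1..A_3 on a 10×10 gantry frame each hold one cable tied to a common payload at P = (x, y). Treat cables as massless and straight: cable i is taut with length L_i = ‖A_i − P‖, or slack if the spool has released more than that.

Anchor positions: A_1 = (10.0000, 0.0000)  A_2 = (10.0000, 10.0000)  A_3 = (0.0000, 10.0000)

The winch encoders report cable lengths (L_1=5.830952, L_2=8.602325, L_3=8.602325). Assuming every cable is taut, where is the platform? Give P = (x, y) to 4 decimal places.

each cable: (A_i−P)·(A_i−P) = L_i²; let k_i = ‖A_i‖²−L_i²
k_1 = 100.0000+0.0000−34.0000 = 66.0000
row 1: 0.0000x − 20.0000y = -60.0000  (k_2=126.0000)
row 2: 20.0000x − 20.0000y = 40.0000  (k_3=26.0000)
Cramer on rows 1–2 → x = 5.0000, y = 3.0000

(5.0000, 3.0000)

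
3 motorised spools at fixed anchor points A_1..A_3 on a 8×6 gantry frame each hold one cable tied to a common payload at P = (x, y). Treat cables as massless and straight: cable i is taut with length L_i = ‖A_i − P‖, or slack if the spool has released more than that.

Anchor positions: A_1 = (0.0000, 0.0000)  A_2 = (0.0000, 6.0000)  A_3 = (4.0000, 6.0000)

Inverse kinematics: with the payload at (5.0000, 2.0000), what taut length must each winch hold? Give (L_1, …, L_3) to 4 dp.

cable 1: Δx=-5.0000, Δy=-2.0000; L_1 = √(Δx²+Δy²) = 5.3852
cable 2: Δx=-5.0000, Δy=4.0000; L_2 = √(Δx²+Δy²) = 6.4031
cable 3: Δx=-1.0000, Δy=4.0000; L_3 = √(Δx²+Δy²) = 4.1231

(5.3852, 6.4031, 4.1231)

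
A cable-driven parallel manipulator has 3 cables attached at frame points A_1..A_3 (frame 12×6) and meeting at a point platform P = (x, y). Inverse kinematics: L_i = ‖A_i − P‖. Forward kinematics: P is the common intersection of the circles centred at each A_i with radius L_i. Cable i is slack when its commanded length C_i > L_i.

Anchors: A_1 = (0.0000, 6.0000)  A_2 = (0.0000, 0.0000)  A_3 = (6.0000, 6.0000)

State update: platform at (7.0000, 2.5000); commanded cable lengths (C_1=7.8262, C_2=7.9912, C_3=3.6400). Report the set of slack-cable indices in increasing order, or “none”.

2

i=1: geometric 7.8262 vs commanded 7.8262 ⇒ taut
i=2: geometric 7.4330 vs commanded 7.9912 ⇒ slack
i=3: geometric 3.6401 vs commanded 3.6400 ⇒ taut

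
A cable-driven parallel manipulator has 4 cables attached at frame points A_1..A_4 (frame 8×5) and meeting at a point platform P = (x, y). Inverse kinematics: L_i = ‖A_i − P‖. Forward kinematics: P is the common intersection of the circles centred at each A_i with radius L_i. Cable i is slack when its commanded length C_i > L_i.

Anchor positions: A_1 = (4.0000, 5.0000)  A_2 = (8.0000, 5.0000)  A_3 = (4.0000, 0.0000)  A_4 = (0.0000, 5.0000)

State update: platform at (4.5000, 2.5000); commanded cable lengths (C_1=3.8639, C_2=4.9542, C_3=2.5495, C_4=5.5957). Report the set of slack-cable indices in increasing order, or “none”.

cable 1: √((-0.5000)²+(2.5000)²)=2.5495, C_1=3.8639: slack
cable 2: √((3.5000)²+(2.5000)²)=4.3012, C_2=4.9542: slack
cable 3: √((-0.5000)²+(-2.5000)²)=2.5495, C_3=2.5495: taut
cable 4: √((-4.5000)²+(2.5000)²)=5.1478, C_4=5.5957: slack

1, 2, 4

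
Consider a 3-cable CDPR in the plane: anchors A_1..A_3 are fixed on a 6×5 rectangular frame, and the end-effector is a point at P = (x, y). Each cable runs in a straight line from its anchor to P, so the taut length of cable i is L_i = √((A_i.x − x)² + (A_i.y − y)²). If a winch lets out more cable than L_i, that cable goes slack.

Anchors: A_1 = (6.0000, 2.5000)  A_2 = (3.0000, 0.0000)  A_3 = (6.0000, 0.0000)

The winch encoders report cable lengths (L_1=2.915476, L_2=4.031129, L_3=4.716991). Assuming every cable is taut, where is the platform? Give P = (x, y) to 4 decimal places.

circle eqns → linear via eq_j − eq_1; set c_j = A_j·A_j − L_j²
c_1 = 36.0000+6.2500−8.5000 = 33.7500
6.0000·x + 5.0000·y = c_1−c_2 = 41.0000
0.0000·x + 5.0000·y = c_1−c_3 = 20.0000
solve first two rows → x=3.5000, y=4.0000

(3.5000, 4.0000)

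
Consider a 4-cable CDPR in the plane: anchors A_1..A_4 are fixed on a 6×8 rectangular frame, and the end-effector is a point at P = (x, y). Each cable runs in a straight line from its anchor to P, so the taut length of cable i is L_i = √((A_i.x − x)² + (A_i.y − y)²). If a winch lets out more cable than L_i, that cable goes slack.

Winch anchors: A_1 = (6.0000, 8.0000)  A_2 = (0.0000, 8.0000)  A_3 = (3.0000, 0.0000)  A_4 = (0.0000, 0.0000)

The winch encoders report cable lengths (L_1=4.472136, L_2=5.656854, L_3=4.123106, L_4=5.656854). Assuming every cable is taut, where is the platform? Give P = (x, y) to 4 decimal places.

(4.0000, 4.0000)

each cable: (A_i−P)·(A_i−P) = L_i²; let k_i = ‖A_i‖²−L_i²
k_1 = 36.0000+64.0000−20.0000 = 80.0000
row 1: 12.0000x + 0.0000y = 48.0000  (k_2=32.0000)
row 2: 6.0000x + 16.0000y = 88.0000  (k_3=-8.0000)
row 3: 12.0000x + 16.0000y = 112.0000  (k_4=-32.0000)
Cramer on rows 1–2 → x = 4.0000, y = 4.0000
check cable 4: ‖A_4−P‖² = 32.0000 ≈ L_4² = 32.0000 ✓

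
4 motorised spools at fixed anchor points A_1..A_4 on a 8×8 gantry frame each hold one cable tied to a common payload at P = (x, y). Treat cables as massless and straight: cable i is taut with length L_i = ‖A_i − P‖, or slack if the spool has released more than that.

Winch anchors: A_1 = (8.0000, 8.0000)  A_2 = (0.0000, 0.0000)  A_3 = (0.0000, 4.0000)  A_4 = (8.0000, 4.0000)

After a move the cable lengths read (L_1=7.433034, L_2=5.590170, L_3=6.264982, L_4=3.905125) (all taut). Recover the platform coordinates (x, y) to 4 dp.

(5.5000, 1.0000)

expand ‖A_i−P‖²=L_i² and subtract eq 1 (k_i ≔ ‖A_i‖²−L_i²)
k_1 = 64.0000+64.0000−55.2500 = 72.7500
eq1−eq2 → [16.0000  16.0000]·P = 104.0000
eq1−eq3 → [16.0000  8.0000]·P = 96.0000
eq1−eq4 → [0.0000  8.0000]·P = 8.0000
2×2 solve → P = (5.5000, 1.0000)
check cable 4: ‖A_4−P‖² = 15.2500 ≈ L_4² = 15.2500 ✓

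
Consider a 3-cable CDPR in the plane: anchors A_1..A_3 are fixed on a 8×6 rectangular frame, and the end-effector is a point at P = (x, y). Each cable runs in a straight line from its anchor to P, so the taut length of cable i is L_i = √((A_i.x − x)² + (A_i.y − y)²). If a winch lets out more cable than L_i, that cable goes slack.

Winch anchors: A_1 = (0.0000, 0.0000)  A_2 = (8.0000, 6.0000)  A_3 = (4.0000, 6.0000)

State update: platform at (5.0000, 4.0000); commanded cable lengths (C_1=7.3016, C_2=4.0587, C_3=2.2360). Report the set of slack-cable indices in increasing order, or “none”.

cable 1: L_1 = ‖A_1−P‖ = 6.4031;  C_1 = 7.3016 → slack
cable 2: L_2 = ‖A_2−P‖ = 3.6056;  C_2 = 4.0587 → slack
cable 3: L_3 = ‖A_3−P‖ = 2.2361;  C_3 = 2.2360 → taut

1, 2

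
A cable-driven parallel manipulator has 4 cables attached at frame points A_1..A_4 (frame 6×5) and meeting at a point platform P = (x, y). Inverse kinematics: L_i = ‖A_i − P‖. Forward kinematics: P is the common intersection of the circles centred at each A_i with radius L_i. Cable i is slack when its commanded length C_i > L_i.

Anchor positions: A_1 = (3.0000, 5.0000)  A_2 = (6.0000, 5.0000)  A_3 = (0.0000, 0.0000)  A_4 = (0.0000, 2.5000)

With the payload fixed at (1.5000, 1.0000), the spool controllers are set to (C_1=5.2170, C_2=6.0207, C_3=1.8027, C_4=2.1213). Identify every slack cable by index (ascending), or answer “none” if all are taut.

cable 1: √((1.5000)²+(4.0000)²)=4.2720, C_1=5.2170: slack
cable 2: √((4.5000)²+(4.0000)²)=6.0208, C_2=6.0207: taut
cable 3: √((-1.5000)²+(-1.0000)²)=1.8028, C_3=1.8027: taut
cable 4: √((-1.5000)²+(1.5000)²)=2.1213, C_4=2.1213: taut

1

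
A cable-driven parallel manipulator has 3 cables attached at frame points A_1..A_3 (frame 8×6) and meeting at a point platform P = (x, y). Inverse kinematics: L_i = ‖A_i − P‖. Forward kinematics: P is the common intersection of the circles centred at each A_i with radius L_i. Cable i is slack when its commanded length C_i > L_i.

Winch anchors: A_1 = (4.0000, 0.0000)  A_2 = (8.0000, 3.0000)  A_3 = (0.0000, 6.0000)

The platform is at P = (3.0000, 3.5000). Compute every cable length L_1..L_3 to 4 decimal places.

L_1: Δ = A_1−P = (1.0000, -3.5000) → ‖Δ‖ = √13.2500 = 3.6401
L_2: Δ = A_2−P = (5.0000, -0.5000) → ‖Δ‖ = √25.2500 = 5.0249
L_3: Δ = A_3−P = (-3.0000, 2.5000) → ‖Δ‖ = √15.2500 = 3.9051

(3.6401, 5.0249, 3.9051)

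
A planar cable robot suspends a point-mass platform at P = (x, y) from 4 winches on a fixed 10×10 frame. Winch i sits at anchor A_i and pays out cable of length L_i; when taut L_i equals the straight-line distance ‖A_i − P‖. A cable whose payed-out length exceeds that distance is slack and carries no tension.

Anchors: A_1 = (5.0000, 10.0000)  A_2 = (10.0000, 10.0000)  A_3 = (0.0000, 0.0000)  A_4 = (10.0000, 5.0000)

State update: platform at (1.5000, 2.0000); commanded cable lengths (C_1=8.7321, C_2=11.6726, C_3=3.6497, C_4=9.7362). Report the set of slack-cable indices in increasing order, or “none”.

cable 1: √((3.5000)²+(8.0000)²)=8.7321, C_1=8.7321: taut
cable 2: √((8.5000)²+(8.0000)²)=11.6726, C_2=11.6726: taut
cable 3: √((-1.5000)²+(-2.0000)²)=2.5000, C_3=3.6497: slack
cable 4: √((8.5000)²+(3.0000)²)=9.0139, C_4=9.7362: slack

3, 4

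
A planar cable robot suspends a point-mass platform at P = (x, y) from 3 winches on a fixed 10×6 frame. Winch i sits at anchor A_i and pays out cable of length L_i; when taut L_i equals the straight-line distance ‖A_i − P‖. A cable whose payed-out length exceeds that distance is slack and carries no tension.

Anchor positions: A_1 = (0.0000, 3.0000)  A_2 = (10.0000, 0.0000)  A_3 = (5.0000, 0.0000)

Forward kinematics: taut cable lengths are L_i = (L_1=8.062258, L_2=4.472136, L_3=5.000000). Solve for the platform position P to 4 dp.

circle eqns → linear via eq_j − eq_1; set c_j = A_j·A_j − L_j²
c_1 = 0.0000+9.0000−65.0000 = -56.0000
-20.0000·x + 6.0000·y = c_1−c_2 = -136.0000
-10.0000·x + 6.0000·y = c_1−c_3 = -56.0000
solve first two rows → x=8.0000, y=4.0000

(8.0000, 4.0000)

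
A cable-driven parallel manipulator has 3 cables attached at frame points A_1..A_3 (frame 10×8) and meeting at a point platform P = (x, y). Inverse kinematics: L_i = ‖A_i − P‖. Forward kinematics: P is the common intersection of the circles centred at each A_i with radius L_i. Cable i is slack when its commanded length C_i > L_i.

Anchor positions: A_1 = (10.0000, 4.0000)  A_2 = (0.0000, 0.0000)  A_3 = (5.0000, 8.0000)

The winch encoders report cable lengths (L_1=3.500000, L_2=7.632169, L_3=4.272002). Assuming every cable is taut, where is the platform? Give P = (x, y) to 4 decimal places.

(6.5000, 4.0000)

each cable: (A_i−P)·(A_i−P) = L_i²; let k_i = ‖A_i‖²−L_i²
k_1 = 100.0000+16.0000−12.2500 = 103.7500
row 1: 20.0000x + 8.0000y = 162.0000  (k_2=-58.2500)
row 2: 10.0000x − 8.0000y = 33.0000  (k_3=70.7500)
Cramer on rows 1–2 → x = 6.5000, y = 4.0000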